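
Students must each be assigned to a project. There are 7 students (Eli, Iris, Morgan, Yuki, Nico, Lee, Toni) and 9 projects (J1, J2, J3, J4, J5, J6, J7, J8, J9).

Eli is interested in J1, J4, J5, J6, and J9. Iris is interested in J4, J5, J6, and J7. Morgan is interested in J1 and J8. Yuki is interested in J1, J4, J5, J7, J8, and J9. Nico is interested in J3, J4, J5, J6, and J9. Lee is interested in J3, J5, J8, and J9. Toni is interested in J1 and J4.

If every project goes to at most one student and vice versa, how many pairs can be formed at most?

7

A valid assignment of size 7: Eli→J6, Iris→J5, Morgan→J8, Yuki→J7, Nico→J3, Lee→J9, Toni→J1.
This saturates every student, so 7 is the maximum.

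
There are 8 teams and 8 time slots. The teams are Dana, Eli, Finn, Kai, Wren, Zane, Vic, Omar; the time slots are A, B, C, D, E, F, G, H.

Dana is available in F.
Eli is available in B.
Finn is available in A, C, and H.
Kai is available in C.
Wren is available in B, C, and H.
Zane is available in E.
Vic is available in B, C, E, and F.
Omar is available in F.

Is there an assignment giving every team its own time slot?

No

The set {Dana, Eli, Kai, Zane, Vic, Omar} has only 4 neighbours ({B, C, E, F}), so by Hall's theorem at most 6 of the 8 teams can be matched.
Hence no matching covers every team.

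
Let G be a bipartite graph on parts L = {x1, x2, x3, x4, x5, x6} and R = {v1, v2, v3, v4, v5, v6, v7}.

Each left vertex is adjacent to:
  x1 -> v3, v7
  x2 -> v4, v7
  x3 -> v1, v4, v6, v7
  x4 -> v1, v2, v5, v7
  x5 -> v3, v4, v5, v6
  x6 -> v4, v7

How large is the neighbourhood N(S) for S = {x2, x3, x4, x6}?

The union of neighbours of {x2, x3, x4, x6} is {v1, v2, v4, v5, v6, v7}, which has 6 elements.
Since |N(S)| = 6 ≥ |S| = 4, Hall's condition holds for this subset.

6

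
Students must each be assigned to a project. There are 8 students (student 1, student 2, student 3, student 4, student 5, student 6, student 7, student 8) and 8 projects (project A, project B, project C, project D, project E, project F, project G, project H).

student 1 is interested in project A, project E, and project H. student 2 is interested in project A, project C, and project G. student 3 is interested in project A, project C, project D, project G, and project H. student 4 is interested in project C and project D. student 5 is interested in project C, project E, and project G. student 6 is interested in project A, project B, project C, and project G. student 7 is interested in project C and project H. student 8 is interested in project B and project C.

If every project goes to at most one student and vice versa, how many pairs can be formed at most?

7

A valid assignment of size 7: student 1–project E, student 2–project A, student 3–project H, student 4–project D, student 5–project G, student 6–project B, student 7–project C.
The set {student 1, student 2, student 3, student 4, student 5, student 6, student 7, student 8} has only 7 neighbours ({project A, project B, project C, project D, project E, project G, project H}), so by Hall's theorem at most 7 of the 8 students can be matched.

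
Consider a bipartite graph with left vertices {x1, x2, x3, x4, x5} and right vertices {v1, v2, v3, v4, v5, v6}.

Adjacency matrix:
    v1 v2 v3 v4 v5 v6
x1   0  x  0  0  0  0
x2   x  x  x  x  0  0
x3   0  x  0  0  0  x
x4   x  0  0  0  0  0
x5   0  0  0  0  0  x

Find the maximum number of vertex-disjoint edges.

For example, pair x1-v2, x2-v4, x3-v6, x4-v1.
The set {x1, x3, x5} has only 2 neighbours ({v2, v6}), so by Hall's theorem at most 4 of the 5 left vertices can be matched.

4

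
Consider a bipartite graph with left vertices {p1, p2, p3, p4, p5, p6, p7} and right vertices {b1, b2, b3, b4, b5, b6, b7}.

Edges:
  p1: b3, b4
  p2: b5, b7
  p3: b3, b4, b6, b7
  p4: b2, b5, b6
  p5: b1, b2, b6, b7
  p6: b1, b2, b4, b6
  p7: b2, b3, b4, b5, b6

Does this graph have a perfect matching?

For example, pair p1-b4, p2-b7, p3-b3, p4-b2, p5-b6, p6-b1, p7-b5.
All 7 left vertices are covered.

Yes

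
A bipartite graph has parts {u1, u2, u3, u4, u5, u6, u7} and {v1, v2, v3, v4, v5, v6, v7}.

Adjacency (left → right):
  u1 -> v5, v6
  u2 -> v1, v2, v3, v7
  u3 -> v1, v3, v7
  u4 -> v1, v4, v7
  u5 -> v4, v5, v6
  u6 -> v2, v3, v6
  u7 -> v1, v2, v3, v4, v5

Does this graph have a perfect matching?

Yes

For example, pair u1-v5, u2-v2, u3-v7, u4-v1, u5-v4, u6-v6, u7-v3.
All 7 left vertices are covered.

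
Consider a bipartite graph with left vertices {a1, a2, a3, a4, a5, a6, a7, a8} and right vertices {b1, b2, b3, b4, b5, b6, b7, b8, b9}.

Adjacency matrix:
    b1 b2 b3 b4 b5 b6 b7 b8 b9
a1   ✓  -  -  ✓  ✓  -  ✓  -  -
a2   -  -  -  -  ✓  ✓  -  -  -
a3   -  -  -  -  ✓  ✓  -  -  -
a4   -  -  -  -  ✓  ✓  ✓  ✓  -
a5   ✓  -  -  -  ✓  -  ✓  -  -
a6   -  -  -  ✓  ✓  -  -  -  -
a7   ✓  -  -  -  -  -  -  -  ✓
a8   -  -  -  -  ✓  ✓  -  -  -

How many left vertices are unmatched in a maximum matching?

One maximum matching: a1→b7, a2→b6, a3→b5, a4→b8, a5→b1, a6→b4, a7→b9.
The set {a2, a3, a8} has only 2 neighbours ({b5, b6}), so by Hall's theorem at most 7 of the 8 left vertices can be matched.
That matches 7 of the 8, leaving 1 unmatched; no matching can do better.

1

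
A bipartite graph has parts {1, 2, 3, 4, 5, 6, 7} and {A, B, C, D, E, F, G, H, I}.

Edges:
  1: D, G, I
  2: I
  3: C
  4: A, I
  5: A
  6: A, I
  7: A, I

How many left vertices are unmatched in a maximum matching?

3

A valid assignment of size 4: 1→G, 2→I, 3→C, 4→A.
The set {2, 4, 5, 6, 7} has only 2 neighbours ({A, I}), so by Hall's theorem at most 4 of the 7 left vertices can be matched.
That matches 4 of the 7, leaving 3 unmatched; no matching can do better.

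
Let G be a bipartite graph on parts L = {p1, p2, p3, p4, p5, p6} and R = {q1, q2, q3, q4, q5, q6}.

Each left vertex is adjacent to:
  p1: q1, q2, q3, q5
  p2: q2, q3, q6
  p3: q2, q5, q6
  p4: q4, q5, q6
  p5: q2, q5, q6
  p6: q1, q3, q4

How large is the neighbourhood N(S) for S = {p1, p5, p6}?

6

The union of neighbours of {p1, p5, p6} is {q1, q2, q3, q4, q5, q6}, which has 6 elements.
Since |N(S)| = 6 ≥ |S| = 3, Hall's condition holds for this subset.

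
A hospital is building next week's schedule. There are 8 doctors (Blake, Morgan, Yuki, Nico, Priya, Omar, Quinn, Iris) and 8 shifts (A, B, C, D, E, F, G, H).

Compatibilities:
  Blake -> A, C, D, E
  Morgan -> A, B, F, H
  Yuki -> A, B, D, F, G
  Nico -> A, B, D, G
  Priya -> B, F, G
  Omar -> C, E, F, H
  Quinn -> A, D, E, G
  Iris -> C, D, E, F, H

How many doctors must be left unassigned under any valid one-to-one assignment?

0

One maximum matching: Blake–C, Morgan–F, Yuki–A, Nico–G, Priya–B, Omar–H, Quinn–D, Iris–E.
All 8 doctors are matched, so no larger matching exists.
That matches 8 of the 8, leaving 0 unmatched; no matching can do better.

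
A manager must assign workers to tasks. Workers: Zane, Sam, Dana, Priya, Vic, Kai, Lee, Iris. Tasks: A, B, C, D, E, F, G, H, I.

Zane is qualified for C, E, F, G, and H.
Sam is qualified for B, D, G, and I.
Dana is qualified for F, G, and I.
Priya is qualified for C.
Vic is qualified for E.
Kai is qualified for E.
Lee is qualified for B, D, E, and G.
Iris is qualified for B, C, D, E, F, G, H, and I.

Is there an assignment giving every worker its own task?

The set {Vic, Kai} has only 1 neighbour ({E}), so by Hall's theorem at most 7 of the 8 workers can be matched.
Hence no matching covers every worker.

No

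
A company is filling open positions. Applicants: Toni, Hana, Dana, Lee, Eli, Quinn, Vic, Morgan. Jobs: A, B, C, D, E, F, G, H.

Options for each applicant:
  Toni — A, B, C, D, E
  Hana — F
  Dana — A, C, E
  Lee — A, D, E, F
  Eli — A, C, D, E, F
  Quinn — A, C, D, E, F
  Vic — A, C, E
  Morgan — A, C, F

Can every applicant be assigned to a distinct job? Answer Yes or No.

The set {Hana, Dana, Lee, Eli, Quinn, Vic, Morgan} has only 5 neighbours ({A, C, D, E, F}), so by Hall's theorem at most 6 of the 8 applicants can be matched.
Hence no matching covers every applicant.

No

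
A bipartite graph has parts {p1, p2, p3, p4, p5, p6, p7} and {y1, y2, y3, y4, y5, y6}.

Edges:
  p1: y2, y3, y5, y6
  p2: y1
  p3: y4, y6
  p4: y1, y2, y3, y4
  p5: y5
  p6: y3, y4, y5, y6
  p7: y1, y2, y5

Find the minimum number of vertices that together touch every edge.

A maximum matching has 6 edges (e.g. p1–y6, p2–y1, p3–y4, p4–y2, p5–y5, p6–y3).
By König's theorem the minimum vertex cover has the same size. One such cover is {y1, y2, y3, y4, y5, y6}.

6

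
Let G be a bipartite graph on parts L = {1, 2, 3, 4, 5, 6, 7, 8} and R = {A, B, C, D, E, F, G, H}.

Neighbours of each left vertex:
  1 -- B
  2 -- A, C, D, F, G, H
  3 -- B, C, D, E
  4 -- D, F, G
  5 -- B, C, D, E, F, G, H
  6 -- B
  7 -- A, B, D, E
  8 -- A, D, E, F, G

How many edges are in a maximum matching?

7

One maximum matching: 1–B, 2–A, 3–C, 4–F, 5–E, 7–D, 8–G.
The set {1, 6} has only 1 neighbour ({B}), so by Hall's theorem at most 7 of the 8 left vertices can be matched.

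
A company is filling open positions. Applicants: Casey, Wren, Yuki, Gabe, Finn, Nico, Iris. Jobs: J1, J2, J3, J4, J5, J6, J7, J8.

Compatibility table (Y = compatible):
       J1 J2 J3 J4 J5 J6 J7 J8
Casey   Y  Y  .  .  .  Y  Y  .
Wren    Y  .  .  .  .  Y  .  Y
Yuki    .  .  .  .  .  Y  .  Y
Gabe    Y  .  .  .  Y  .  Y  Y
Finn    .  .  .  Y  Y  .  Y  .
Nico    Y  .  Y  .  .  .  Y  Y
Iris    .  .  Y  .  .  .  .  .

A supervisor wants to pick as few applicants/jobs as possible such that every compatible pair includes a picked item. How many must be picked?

7

The 7 edges Casey–J2, Wren–J1, Yuki–J6, Gabe–J8, Finn–J5, Nico–J7, Iris–J3 form a matching, so any vertex cover needs at least 7 vertices (one per matched edge).
Conversely {Casey, Wren, Yuki, Gabe, Finn, Nico, Iris} meets every edge and has exactly 7 vertices, so 7 is optimal.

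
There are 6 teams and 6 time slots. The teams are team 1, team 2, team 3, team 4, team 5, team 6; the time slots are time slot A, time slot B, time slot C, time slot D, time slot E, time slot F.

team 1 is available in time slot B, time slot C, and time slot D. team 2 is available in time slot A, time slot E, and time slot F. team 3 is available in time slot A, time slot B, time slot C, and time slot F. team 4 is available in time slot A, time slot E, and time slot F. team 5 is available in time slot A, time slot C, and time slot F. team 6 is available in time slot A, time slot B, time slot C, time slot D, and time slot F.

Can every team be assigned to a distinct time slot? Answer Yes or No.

Yes

One maximum matching: team 1-time slot D, team 2-time slot E, team 3-time slot B, team 4-time slot A, team 5-time slot F, team 6-time slot C.
Every team is matched, so this is a perfect matching.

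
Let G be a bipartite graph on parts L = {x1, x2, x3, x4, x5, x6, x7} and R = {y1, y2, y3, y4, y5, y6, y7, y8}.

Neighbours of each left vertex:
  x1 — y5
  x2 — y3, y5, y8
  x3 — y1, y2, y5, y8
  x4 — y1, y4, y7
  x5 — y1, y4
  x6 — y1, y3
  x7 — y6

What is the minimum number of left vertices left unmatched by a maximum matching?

0

One maximum matching: x1–y5, x2–y8, x3–y2, x4–y7, x5–y1, x6–y3, x7–y6.
All 7 left vertices are matched, so no larger matching exists.
That matches 7 of the 7, leaving 0 unmatched; no matching can do better.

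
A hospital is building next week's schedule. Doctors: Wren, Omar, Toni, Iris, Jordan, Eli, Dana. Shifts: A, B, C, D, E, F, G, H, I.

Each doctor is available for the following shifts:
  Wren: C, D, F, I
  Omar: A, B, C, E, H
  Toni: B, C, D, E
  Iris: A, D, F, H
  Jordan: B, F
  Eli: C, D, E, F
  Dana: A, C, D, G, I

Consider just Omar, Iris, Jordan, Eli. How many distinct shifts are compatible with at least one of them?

The union of neighbours of {Omar, Iris, Jordan, Eli} is {A, B, C, D, E, F, H}, which has 7 elements.
Since |N(S)| = 7 ≥ |S| = 4, Hall's condition holds for this subset.

7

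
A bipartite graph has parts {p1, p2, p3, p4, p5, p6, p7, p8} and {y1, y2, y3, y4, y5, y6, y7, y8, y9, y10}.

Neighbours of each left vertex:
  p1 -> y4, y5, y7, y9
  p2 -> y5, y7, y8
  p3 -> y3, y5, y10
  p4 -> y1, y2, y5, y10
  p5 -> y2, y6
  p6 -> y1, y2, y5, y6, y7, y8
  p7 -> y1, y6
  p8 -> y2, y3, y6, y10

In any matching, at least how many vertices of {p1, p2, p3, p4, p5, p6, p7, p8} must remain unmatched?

0

A valid assignment of size 8: p1–y4, p2–y8, p3–y10, p4–y2, p5–y6, p6–y7, p7–y1, p8–y3.
This saturates every left vertex, so 8 is the maximum.
That matches 8 of the 8, leaving 0 unmatched; no matching can do better.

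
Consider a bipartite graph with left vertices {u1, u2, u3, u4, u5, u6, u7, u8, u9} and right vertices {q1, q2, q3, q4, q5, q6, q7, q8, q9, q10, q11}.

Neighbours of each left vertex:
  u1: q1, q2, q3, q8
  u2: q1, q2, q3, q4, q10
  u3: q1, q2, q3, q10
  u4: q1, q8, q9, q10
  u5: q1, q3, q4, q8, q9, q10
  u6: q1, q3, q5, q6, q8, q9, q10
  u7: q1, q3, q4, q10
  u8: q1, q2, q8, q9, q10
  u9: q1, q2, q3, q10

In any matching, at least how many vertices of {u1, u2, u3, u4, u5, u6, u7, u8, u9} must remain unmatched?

1

For example, pair u1→q8, u2→q3, u3→q2, u4→q1, u5→q4, u6→q6, u7→q10, u8→q9.
The set {u1, u2, u3, u4, u5, u7, u8, u9} has only 7 neighbours ({q1, q10, q2, q3, q4, q8, q9}), so by Hall's theorem at most 8 of the 9 left vertices can be matched.
That matches 8 of the 9, leaving 1 unmatched; no matching can do better.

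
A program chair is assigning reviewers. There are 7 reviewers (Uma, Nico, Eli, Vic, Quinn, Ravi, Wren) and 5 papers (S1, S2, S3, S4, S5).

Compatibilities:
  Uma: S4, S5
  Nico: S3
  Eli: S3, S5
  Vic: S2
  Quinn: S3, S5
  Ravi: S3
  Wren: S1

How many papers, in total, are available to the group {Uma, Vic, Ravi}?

The union of neighbours of {Uma, Vic, Ravi} is {S2, S3, S4, S5}, which has 4 elements.
Since |N(S)| = 4 ≥ |S| = 3, Hall's condition holds for this subset.

4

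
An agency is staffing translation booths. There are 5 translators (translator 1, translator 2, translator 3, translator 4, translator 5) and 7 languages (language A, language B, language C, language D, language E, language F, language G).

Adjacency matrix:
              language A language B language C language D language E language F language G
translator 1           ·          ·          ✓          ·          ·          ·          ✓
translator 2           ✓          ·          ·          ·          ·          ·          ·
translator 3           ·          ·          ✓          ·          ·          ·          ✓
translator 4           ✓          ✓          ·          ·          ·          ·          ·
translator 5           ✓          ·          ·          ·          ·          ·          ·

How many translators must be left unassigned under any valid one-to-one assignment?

1

One maximum matching: translator 1→language C, translator 2→language A, translator 3→language G, translator 4→language B.
The set {translator 2, translator 5} has only 1 neighbour ({language A}), so by Hall's theorem at most 4 of the 5 translators can be matched.
That matches 4 of the 5, leaving 1 unmatched; no matching can do better.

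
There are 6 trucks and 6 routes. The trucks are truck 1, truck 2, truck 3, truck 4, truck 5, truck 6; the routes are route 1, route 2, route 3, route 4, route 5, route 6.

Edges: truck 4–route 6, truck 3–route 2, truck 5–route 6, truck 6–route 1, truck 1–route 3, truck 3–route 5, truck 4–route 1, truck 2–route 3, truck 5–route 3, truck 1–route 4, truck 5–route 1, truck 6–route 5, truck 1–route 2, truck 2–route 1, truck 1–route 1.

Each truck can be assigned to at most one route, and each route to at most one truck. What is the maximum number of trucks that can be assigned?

6

For example, pair truck 1-route 4, truck 2-route 3, truck 3-route 2, truck 4-route 1, truck 5-route 6, truck 6-route 5.
All 6 trucks are matched, so no larger matching exists.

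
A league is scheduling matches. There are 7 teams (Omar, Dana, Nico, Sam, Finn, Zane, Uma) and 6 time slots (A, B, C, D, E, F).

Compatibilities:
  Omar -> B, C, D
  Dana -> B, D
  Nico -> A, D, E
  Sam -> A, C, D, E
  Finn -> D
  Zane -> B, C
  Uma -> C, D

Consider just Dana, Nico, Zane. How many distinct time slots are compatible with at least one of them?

5

The union of neighbours of {Dana, Nico, Zane} is {A, B, C, D, E}, which has 5 elements.
Since |N(S)| = 5 ≥ |S| = 3, Hall's condition holds for this subset.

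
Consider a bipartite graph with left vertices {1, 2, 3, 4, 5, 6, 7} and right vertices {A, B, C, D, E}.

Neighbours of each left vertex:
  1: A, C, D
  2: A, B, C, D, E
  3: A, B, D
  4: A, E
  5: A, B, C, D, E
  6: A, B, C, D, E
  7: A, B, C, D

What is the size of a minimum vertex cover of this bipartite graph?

5

A maximum matching has 5 edges (e.g. 1–C, 2–B, 3–D, 4–E, 5–A).
By König's theorem the minimum vertex cover has the same size. One such cover is {A, B, C, D, E}.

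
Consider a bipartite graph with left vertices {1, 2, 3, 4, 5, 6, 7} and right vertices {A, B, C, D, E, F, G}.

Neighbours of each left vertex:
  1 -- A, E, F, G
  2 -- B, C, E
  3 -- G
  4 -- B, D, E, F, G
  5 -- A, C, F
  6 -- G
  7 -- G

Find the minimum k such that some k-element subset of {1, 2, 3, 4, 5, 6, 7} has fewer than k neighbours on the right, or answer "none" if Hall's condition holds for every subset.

2

Take S = {3, 6}. Its neighbourhood is {G}, so |N(S)| = 1 < |S| = 2.
No single vertex violates Hall's condition since each has at least one neighbour, so 2 is the minimum.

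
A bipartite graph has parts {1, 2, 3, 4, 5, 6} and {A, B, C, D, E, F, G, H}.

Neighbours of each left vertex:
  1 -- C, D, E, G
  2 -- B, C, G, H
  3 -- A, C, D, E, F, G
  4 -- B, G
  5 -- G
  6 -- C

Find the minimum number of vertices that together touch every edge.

The 6 edges 1–E, 2–H, 3–A, 4–B, 5–G, 6–C form a matching, so any vertex cover needs at least 6 vertices (one per matched edge).
Conversely {1, 2, 3, 4, 5, 6} meets every edge and has exactly 6 vertices, so 6 is optimal.

6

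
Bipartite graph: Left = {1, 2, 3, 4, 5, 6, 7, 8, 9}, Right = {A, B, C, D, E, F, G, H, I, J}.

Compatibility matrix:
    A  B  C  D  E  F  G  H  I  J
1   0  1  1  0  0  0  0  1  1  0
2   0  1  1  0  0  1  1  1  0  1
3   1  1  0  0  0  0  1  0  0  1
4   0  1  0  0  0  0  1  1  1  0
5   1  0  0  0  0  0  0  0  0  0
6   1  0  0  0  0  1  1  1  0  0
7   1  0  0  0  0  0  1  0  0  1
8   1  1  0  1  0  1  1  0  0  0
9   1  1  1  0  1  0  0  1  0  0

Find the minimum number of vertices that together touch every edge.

A maximum matching has 9 edges (e.g. 1–I, 2–C, 3–B, 4–H, 5–A, 6–F, 7–J, 8–G, 9–E).
By König's theorem the minimum vertex cover has the same size. One such cover is {1, 2, 3, 4, 5, 6, 7, 8, 9}.

9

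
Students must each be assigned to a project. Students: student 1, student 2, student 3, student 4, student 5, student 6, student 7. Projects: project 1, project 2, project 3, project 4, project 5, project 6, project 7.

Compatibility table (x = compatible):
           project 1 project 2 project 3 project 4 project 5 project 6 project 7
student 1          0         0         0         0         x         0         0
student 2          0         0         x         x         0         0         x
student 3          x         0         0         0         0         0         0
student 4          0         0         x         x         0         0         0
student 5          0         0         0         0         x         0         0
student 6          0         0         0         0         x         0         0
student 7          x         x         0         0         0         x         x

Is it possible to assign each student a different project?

No

The set {student 1, student 5, student 6} has only 1 neighbour ({project 5}), so by Hall's theorem at most 5 of the 7 students can be matched.
Hence no matching covers every student.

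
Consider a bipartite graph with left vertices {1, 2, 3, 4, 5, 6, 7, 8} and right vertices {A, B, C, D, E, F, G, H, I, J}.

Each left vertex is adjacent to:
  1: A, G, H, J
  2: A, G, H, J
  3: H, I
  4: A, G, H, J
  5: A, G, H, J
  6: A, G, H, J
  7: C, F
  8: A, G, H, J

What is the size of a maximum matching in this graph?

For example, pair 1–A, 2–H, 3–I, 4–G, 5–J, 7–F.
The set {1, 2, 4, 5, 6, 8} has only 4 neighbours ({A, G, H, J}), so by Hall's theorem at most 6 of the 8 left vertices can be matched.

6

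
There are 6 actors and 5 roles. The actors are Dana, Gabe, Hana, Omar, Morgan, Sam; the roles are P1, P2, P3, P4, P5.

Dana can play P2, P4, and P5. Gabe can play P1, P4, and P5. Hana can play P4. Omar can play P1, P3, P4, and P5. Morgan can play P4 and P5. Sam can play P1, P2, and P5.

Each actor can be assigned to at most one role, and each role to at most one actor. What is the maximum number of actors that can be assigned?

5

For example, pair Dana-P2, Gabe-P1, Hana-P4, Omar-P3, Morgan-P5.
The set {Dana, Gabe, Hana, Morgan, Sam} has only 4 neighbours ({P1, P2, P4, P5}), so by Hall's theorem at most 5 of the 6 actors can be matched.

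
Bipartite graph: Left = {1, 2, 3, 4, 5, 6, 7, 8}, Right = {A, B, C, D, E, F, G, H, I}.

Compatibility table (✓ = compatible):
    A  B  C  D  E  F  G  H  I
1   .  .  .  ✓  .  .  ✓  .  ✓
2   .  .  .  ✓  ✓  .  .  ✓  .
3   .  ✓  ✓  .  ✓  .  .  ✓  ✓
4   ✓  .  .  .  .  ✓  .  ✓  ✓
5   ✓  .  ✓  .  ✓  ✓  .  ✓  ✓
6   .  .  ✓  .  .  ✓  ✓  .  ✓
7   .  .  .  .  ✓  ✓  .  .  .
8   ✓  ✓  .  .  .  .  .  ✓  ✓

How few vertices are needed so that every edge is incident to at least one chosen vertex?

8

A maximum matching has 8 edges (e.g. 1–G, 2–D, 3–H, 4–F, 5–A, 6–C, 7–E, 8–I).
By König's theorem the minimum vertex cover has the same size. One such cover is {1, 2, 3, 4, 5, 6, 7, 8}.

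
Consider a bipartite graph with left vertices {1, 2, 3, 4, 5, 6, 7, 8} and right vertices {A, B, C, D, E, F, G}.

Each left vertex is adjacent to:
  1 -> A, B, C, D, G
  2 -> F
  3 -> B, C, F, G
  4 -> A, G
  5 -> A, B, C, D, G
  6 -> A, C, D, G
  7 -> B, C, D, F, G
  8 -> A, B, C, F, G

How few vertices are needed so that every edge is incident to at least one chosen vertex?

6

{A, B, C, D, F, G} is a vertex cover of size 6: every edge has an endpoint in this set.
No smaller cover exists because 1–D, 2–F, 3–C, 4–A, 5–B, 6–G is a matching of size 6, and a cover must include an endpoint of each of these disjoint edges (König's theorem).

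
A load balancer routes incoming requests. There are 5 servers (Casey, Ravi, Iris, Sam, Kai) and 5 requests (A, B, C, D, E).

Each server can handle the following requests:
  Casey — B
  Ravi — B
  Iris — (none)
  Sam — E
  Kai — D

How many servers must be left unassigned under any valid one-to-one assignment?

2

A valid assignment of size 3: Casey-B, Sam-E, Kai-D.
The set {Casey, Ravi, Iris} has only 1 neighbour ({B}), so by Hall's theorem at most 3 of the 5 servers can be matched.
That matches 3 of the 5, leaving 2 unmatched; no matching can do better.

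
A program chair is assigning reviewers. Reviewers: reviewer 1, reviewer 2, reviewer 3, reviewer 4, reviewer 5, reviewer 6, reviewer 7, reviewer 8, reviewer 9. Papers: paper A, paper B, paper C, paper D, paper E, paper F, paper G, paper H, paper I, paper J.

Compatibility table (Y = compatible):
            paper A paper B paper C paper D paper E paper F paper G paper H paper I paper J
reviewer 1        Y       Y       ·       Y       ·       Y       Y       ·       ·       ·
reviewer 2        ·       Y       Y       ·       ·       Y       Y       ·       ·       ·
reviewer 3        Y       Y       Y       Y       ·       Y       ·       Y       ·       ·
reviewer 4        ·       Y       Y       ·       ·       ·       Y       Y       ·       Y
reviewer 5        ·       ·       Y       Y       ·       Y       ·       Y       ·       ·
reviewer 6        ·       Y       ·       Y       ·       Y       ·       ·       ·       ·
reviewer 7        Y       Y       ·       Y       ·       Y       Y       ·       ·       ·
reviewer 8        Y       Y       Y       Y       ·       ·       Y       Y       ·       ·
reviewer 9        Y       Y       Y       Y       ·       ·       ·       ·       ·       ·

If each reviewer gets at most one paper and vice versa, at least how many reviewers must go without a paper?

One maximum matching: reviewer 1–paper D, reviewer 2–paper C, reviewer 3–paper A, reviewer 4–paper J, reviewer 5–paper H, reviewer 6–paper F, reviewer 7–paper G, reviewer 8–paper B.
The set {reviewer 1, reviewer 2, reviewer 3, reviewer 5, reviewer 6, reviewer 7, reviewer 8, reviewer 9} has only 7 neighbours ({paper A, paper B, paper C, paper D, paper F, paper G, paper H}), so by Hall's theorem at most 8 of the 9 reviewers can be matched.
That matches 8 of the 9, leaving 1 unmatched; no matching can do better.

1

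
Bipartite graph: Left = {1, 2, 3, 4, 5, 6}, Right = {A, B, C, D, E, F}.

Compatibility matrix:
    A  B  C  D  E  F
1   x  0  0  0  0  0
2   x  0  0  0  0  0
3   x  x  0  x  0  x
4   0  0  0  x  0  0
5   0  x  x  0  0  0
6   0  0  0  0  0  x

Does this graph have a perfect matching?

The set {1, 2} has only 1 neighbour ({A}), so by Hall's theorem at most 5 of the 6 left vertices can be matched.
Hence no matching covers every left vertex.

No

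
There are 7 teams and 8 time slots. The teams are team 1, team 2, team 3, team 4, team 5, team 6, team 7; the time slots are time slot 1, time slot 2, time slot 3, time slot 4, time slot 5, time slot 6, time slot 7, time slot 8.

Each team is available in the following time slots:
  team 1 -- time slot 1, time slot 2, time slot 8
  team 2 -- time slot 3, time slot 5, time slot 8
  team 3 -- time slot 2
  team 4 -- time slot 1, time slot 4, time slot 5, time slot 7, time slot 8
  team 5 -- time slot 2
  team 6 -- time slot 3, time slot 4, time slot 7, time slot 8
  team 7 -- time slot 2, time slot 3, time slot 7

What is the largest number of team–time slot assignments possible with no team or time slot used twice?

6

For example, pair team 1–time slot 1, team 2–time slot 8, team 3–time slot 2, team 4–time slot 5, team 6–time slot 4, team 7–time slot 3.
The set {team 3, team 5} has only 1 neighbour ({time slot 2}), so by Hall's theorem at most 6 of the 7 teams can be matched.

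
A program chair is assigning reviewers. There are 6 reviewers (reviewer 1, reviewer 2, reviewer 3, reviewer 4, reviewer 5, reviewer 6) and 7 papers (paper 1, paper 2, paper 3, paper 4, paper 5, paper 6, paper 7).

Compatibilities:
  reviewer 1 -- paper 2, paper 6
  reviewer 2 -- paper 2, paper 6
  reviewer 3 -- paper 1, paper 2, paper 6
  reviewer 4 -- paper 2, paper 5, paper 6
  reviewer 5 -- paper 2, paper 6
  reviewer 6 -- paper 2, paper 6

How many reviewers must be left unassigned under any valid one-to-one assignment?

2

A valid assignment of size 4: reviewer 1–paper 2, reviewer 2–paper 6, reviewer 3–paper 1, reviewer 4–paper 5.
The set {reviewer 1, reviewer 2, reviewer 5, reviewer 6} has only 2 neighbours ({paper 2, paper 6}), so by Hall's theorem at most 4 of the 6 reviewers can be matched.
That matches 4 of the 6, leaving 2 unmatched; no matching can do better.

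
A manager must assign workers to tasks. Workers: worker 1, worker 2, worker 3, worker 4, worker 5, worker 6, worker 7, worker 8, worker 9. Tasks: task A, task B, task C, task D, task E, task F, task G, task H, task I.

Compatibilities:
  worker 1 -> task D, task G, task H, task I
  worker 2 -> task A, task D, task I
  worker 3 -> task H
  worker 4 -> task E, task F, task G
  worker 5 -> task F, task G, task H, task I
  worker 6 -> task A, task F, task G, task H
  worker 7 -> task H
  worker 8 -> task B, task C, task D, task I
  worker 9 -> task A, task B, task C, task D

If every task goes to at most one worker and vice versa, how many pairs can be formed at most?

A valid assignment of size 8: worker 1→task I, worker 2→task A, worker 3→task H, worker 4→task E, worker 5→task G, worker 6→task F, worker 8→task B, worker 9→task D.
The set {worker 3, worker 7} has only 1 neighbour ({task H}), so by Hall's theorem at most 8 of the 9 workers can be matched.

8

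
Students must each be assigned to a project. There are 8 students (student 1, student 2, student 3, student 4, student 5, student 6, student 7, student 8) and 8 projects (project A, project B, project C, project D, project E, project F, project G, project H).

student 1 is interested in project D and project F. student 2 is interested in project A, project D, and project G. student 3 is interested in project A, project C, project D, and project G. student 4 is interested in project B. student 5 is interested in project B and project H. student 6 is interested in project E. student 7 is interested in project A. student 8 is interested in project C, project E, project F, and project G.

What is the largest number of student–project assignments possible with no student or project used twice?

One maximum matching: student 1→project F, student 2→project D, student 3→project G, student 4→project B, student 5→project H, student 6→project E, student 7→project A, student 8→project C.
All 8 students are matched, so no larger matching exists.

8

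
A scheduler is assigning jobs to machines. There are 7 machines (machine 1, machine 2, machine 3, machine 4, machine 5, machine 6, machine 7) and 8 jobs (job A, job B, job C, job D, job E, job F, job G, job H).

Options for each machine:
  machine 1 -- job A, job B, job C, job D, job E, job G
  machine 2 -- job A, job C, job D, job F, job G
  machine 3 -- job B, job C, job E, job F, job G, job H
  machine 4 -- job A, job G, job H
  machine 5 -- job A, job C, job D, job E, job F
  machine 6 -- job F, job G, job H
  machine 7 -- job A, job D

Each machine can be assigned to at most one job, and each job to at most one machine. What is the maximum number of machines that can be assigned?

7

One maximum matching: machine 1-job B, machine 2-job C, machine 3-job H, machine 4-job G, machine 5-job D, machine 6-job F, machine 7-job A.
All 7 machines are matched, so no larger matching exists.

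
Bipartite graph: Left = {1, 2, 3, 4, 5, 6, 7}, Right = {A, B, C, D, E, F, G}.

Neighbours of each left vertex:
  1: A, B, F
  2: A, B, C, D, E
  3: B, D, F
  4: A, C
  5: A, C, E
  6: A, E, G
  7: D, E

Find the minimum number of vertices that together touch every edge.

7

A maximum matching has 7 edges (e.g. 1–F, 2–B, 3–D, 4–A, 5–C, 6–G, 7–E).
By König's theorem the minimum vertex cover has the same size. One such cover is {1, 2, 3, 4, 5, 6, 7}.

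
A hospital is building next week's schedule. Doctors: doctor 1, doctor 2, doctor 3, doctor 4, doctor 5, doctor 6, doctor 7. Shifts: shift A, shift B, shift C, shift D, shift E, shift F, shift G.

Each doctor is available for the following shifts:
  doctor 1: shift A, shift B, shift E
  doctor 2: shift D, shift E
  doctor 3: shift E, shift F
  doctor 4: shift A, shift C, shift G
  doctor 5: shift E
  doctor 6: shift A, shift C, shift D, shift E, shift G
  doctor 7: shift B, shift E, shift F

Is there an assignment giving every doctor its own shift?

A valid assignment of size 7: doctor 1-shift A, doctor 2-shift D, doctor 3-shift F, doctor 4-shift G, doctor 5-shift E, doctor 6-shift C, doctor 7-shift B.
Every doctor is matched, so this is a perfect matching.

Yes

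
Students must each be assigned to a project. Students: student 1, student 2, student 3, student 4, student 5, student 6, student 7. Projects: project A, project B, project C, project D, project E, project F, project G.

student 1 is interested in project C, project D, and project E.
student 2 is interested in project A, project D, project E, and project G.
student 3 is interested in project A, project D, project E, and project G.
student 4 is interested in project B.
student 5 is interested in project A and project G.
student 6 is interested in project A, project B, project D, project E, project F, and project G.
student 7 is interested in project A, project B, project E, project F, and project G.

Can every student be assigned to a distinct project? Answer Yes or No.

A valid assignment of size 7: student 1-project C, student 2-project D, student 3-project E, student 4-project B, student 5-project A, student 6-project F, student 7-project G.
Every student is matched, so this is a perfect matching.

Yes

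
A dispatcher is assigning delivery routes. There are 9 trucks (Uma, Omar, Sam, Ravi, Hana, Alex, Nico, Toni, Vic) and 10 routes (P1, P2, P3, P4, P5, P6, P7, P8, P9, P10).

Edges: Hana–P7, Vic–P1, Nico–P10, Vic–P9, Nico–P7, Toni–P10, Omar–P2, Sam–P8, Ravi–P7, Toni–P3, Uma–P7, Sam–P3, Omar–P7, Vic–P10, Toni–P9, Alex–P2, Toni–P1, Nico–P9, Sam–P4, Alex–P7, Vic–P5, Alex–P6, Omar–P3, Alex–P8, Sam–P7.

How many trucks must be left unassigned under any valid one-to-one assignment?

A valid assignment of size 7: Uma→P7, Omar→P3, Sam→P4, Alex→P8, Nico→P9, Toni→P10, Vic→P1.
The set {Uma, Ravi, Hana} has only 1 neighbour ({P7}), so by Hall's theorem at most 7 of the 9 trucks can be matched.
That matches 7 of the 9, leaving 2 unmatched; no matching can do better.

2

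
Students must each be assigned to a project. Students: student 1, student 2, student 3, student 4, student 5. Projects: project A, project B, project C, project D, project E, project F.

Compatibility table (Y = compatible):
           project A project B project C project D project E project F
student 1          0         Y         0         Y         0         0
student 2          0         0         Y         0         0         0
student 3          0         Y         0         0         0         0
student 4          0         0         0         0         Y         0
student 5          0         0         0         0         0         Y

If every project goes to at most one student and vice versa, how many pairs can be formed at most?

For example, pair student 1–project D, student 2–project C, student 3–project B, student 4–project E, student 5–project F.
This saturates every student, so 5 is the maximum.

5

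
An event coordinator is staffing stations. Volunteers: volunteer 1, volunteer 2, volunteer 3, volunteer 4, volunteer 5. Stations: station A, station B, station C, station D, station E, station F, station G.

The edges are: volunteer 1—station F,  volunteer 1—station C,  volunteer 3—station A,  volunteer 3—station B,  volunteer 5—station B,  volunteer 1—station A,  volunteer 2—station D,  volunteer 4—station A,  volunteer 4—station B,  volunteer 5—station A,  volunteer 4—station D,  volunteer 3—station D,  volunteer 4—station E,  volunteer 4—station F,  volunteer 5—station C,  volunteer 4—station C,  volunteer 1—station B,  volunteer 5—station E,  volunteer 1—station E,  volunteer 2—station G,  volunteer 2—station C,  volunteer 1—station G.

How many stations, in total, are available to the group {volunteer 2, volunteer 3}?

The union of neighbours of {volunteer 2, volunteer 3} is {station A, station B, station C, station D, station G}, which has 5 elements.
Since |N(S)| = 5 ≥ |S| = 2, Hall's condition holds for this subset.

5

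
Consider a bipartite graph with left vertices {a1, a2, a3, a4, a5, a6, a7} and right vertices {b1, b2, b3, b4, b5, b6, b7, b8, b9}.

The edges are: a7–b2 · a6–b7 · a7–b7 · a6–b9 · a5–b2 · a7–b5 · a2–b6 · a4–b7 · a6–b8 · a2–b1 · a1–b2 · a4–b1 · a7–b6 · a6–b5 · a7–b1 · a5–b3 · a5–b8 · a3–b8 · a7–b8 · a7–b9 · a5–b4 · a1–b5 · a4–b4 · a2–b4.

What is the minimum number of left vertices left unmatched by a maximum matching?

A valid assignment of size 7: a1→b2, a2→b6, a3→b8, a4→b4, a5→b3, a6→b5, a7→b7.
All 7 left vertices are matched, so no larger matching exists.
That matches 7 of the 7, leaving 0 unmatched; no matching can do better.

0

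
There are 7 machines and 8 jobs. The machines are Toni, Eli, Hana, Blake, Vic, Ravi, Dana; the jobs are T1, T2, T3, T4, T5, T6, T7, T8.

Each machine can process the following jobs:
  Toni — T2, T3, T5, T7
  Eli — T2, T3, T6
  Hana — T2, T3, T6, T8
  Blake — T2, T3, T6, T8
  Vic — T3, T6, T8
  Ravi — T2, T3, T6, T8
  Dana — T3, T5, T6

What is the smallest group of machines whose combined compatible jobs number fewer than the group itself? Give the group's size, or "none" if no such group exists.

Take S = {Eli, Hana, Blake, Vic, Ravi}. Its neighbourhood is {T2, T3, T6, T8}, so |N(S)| = 4 < |S| = 5.
Every subset of size less than 5 has at least as many neighbours as members, so 5 is the minimum.

5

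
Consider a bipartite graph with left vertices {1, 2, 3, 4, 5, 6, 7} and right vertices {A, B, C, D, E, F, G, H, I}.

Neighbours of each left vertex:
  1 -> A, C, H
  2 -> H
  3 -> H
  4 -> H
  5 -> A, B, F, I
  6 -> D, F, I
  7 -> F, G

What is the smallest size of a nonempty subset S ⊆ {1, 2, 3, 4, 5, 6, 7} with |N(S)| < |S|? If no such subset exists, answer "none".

2

Take S = {2, 3}. Its neighbourhood is {H}, so |N(S)| = 1 < |S| = 2.
No single vertex violates Hall's condition since each has at least one neighbour, so 2 is the minimum.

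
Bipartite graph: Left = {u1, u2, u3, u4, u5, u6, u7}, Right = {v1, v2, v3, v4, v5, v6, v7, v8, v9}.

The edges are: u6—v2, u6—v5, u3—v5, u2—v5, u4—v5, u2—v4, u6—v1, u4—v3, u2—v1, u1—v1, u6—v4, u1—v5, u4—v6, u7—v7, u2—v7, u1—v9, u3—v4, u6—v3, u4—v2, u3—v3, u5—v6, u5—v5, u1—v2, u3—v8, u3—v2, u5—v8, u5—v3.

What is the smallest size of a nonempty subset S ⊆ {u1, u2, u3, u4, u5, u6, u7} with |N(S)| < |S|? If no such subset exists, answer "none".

A matching saturating every left vertex exists, for instance u1→v2, u2→v1, u3→v3, u4→v6, u5→v8, u6→v4, u7→v7.
By Hall's marriage theorem, this means |N(S)| ≥ |S| for every subset S, so no violating subset exists.

none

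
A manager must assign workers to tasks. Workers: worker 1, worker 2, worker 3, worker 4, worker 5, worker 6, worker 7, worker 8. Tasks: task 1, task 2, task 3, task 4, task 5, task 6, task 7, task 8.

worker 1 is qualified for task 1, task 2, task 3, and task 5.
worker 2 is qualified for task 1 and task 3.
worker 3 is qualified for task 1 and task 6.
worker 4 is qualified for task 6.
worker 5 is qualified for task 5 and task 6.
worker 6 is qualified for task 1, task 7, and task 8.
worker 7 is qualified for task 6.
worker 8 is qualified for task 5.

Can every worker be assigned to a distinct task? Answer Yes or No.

The set {worker 4, worker 5, worker 7, worker 8} has only 2 neighbours ({task 5, task 6}), so by Hall's theorem at most 6 of the 8 workers can be matched.
Hence no matching covers every worker.

No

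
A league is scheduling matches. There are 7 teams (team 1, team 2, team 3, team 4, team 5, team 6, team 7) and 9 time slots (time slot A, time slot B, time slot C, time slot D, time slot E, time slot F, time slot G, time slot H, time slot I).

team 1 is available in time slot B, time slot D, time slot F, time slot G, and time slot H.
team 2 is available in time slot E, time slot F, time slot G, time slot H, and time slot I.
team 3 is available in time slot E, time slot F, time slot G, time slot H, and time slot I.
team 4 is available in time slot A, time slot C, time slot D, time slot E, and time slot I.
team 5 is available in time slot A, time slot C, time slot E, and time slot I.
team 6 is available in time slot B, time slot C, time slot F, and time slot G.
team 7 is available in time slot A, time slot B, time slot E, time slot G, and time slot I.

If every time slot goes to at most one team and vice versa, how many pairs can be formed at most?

For example, pair team 1-time slot D, team 2-time slot H, team 3-time slot G, team 4-time slot C, team 5-time slot I, team 6-time slot F, team 7-time slot E.
All 7 teams are matched, so no larger matching exists.

7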